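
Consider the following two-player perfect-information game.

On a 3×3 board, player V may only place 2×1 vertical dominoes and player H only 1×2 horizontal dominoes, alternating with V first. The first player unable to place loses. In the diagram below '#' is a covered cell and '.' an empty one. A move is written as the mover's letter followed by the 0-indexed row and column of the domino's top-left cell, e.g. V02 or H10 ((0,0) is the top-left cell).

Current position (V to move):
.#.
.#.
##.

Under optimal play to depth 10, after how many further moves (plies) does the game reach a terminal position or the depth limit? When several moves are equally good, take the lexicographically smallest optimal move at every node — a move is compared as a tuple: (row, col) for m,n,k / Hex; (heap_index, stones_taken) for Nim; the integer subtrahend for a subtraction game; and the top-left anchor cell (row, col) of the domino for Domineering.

PV length from [.#./.#./##.]: 1 ply

ply 1, V at .#./.#./##. | V00=+1→##./##./##.*; V02=+1→.##/.##/##.; V12=+1→.#./.##/###
ply 2: ##./##./##. is terminal -1 (H); from .#./.#./##. depth 10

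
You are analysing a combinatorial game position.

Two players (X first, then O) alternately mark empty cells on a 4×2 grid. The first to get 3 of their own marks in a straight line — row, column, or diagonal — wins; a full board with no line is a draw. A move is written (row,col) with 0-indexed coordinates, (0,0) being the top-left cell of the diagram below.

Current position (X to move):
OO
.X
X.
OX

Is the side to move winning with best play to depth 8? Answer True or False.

X winning at [OO/.X/X./OX]: True

p1 X@[OO/.X/X./OX]: (1,0)[OO/XX/X./OX]+0 (2,1)[OO/.X/XX/OX]+1*
p2 O@[OO/.X/XX/OX] terminal -1; root [OO/.X/X./OX] d8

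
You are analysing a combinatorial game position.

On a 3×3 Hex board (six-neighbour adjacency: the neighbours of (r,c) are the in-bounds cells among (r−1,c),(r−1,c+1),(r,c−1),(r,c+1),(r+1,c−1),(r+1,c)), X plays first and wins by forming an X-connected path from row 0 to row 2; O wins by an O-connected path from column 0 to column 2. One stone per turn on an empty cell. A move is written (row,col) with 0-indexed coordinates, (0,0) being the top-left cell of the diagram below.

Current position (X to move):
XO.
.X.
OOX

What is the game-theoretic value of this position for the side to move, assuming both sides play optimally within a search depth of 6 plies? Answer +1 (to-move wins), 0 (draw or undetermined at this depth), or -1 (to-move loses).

value(XO./.X./OOX, X) = +1

p1 X@[XO./.X./OOX]: (0,2)[XOX/.X./OOX]-1 (1,0)[XO./XX./OOX]-1 (1,2)[XO./.XX/OOX]+1*
p2 O@[XO./.XX/OOX]: (0,2)[XOO/.XX/OOX]-1* (1,0)[XO./OXX/OOX]-1
p3 X@[XOO/.XX/OOX]: (1,0)[XOO/XXX/OOX]+1*
p4 O@[XOO/XXX/OOX] terminal -1; root [XO./.X./OOX] d6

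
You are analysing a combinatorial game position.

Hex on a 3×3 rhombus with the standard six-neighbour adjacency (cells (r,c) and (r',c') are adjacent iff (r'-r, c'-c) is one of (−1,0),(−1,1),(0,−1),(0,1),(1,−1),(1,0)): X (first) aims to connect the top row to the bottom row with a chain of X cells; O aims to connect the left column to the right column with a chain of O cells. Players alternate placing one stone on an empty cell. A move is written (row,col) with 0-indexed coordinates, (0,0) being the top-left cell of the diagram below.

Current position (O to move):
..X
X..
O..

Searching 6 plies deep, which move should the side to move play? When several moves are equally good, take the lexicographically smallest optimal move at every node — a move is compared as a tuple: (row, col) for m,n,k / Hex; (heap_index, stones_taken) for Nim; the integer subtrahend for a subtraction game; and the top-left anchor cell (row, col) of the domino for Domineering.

O's best at [..X/X../O..]: (1,2)

p1 O@[..X/X../O..]: (0,0)[O.X/X../O..]-1 (0,1)[.OX/X../O..]-1 (1,1)[..X/XO./O..]-1 (1,2)[..X/X.O/O..]+1* (2,1)[..X/X../OO.]+1 (2,2)[..X/X../O.O]-1
p2 X@[..X/X.O/O..]: (0,0)[X.X/X.O/O..]-1* (0,1)[.XX/X.O/O..]-1 (1,1)[..X/XXO/O..]-1 (2,1)[..X/X.O/OX.]-1 (2,2)[..X/X.O/O.X]-1
p3 O@[X.X/X.O/O..]: (0,1)[XOX/X.O/O..]+1* (1,1)[X.X/XOO/O..]+1 (2,1)[X.X/X.O/OO.]+1 (2,2)[X.X/X.O/O.O]+1
p4 X@[XOX/X.O/O..]: (1,1)[XOX/XXO/O..]-1* (2,1)[XOX/X.O/OX.]-1 (2,2)[XOX/X.O/O.X]-1
p5 O@[XOX/XXO/O..]: (2,1)[XOX/XXO/OO.]+1* (2,2)[XOX/XXO/O.O]-1
p6 X@[XOX/XXO/OO.] terminal -1; root [..X/X../O..] d6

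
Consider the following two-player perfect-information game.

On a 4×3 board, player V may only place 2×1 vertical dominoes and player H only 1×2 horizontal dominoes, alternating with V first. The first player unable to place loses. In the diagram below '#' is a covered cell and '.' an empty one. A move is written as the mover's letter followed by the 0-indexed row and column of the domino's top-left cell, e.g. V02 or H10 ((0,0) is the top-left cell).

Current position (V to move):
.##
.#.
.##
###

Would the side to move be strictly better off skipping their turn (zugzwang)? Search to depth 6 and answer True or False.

ply 1, V at .##/.#./.##/### | V00=+1→###/##./.##/###*; V10=+1→.##/##./###/###
ply 2: ###/##./.##/### is terminal -1 (H); from .##/.#./.##/### depth 6
suppose V passes — search the same position with H to move:
pass> ply 1: .##/.#./.##/### is terminal -1 (H); from .##/.#./.##/### depth 6
for V: play +1, pass +1

zugzwang(.##/.#./.##/###, V) = False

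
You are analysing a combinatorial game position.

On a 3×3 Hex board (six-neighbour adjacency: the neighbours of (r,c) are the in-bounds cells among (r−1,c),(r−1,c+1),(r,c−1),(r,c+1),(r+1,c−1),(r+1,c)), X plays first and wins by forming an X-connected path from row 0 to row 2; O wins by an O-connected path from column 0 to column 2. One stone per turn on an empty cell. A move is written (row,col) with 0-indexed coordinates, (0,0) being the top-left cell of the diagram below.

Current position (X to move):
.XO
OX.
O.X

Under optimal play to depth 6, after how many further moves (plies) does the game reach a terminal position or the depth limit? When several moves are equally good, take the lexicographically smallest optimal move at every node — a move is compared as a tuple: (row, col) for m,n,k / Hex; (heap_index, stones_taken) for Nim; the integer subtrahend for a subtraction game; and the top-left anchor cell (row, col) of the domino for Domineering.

ply 1, X at .XO/OX./O.X | (0,0)=+1→XXO/OX./O.X*; (1,2)=+1→.XO/OXX/O.X; (2,1)=+1→.XO/OX./OXX
ply 2, O at XXO/OX./O.X | (1,2)=-1→XXO/OXO/O.X*; (2,1)=-1→XXO/OX./OOX
ply 3, X at XXO/OXO/O.X | (2,1)=+1→XXO/OXO/OXX*
ply 4: XXO/OXO/OXX is terminal -1 (O); from .XO/OX./O.X depth 6

PV length from [.XO/OX./O.X]: 3 plies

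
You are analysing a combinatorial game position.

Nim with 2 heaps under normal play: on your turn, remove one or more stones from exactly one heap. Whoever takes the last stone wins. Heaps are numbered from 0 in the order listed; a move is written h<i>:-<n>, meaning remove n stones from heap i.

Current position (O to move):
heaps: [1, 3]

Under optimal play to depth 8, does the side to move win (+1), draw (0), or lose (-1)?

value((1,3), O) = +1

p1 O@[(1,3)]: h0:-1[(0,3)]-1 h1:-1[(1,2)]-1 h1:-2[(1,1)]+1* h1:-3[(1,0)]-1
p2 X@[(1,1)]: h0:-1[(0,1)]-1* h1:-1[(1,0)]-1
p3 O@[(0,1)]: h1:-1[(0,0)]+1*
p4 X@[(0,0)] terminal -1; root [(1,3)] d8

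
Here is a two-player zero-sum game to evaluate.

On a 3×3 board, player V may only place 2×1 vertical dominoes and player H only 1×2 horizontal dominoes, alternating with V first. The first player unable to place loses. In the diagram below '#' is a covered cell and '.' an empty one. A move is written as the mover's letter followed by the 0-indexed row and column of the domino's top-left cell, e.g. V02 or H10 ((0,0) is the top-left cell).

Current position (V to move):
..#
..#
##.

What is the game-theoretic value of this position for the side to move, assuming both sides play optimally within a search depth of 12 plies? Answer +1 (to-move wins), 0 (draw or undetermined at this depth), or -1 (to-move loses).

[..#/..#/##.] V move#1: V00:+1/#.#/#.#/##.*, V01:+1/.##/.##/##.
[#.#/#.#/##.] end (terminal -1, H#2); searched ..#/..#/##. to 12

value(..#/..#/##., V) = +1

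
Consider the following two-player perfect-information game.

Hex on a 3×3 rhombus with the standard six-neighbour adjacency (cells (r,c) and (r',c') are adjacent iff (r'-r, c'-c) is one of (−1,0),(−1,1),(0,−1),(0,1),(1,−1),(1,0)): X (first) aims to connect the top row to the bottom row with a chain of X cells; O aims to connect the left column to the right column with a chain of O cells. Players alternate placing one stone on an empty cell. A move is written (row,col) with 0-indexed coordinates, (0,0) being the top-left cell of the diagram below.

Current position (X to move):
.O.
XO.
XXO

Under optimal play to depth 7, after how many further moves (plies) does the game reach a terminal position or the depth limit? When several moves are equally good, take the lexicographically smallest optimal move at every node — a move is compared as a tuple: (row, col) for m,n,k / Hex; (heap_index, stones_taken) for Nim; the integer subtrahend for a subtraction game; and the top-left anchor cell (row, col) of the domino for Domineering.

p1 X@[.O./XO./XXO]: (0,0)[XO./XO./XXO]+1* (0,2)[.OX/XO./XXO]+1 (1,2)[.O./XOX/XXO]+1
p2 O@[XO./XO./XXO] terminal -1; root [.O./XO./XXO] d7

PV length from [.O./XO./XXO]: 1 ply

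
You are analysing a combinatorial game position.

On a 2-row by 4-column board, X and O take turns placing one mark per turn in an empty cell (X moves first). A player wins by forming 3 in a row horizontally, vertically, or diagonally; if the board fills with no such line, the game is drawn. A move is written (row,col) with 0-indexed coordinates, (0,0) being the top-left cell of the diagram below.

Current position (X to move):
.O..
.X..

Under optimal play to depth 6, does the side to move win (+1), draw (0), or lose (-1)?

value(.O../.X.., X) = +1

p1 X@[.O../.X..]: (0,0)[XO../.X..]+0 (0,2)[.OX./.X..]+0 (0,3)[.O.X/.X..]+0 (1,0)[.O../XX..]+0 (1,2)[.O../.XX.]+1* (1,3)[.O../.X.X]+0
p2 O@[.O../.XX.]: (0,0)[OO../.XX.]-1* (0,2)[.OO./.XX.]-1 (0,3)[.O.O/.XX.]-1 (1,0)[.O../OXX.]-1 (1,3)[.O../.XXO]-1
p3 X@[OO../.XX.]: (0,2)[OOX./.XX.]+1* (0,3)[OO.X/.XX.]-1 (1,0)[OO../XXX.]+1 (1,3)[OO../.XXX]+1
p4 O@[OOX./.XX.]: (0,3)[OOXO/.XX.]-1* (1,0)[OOX./OXX.]-1 (1,3)[OOX./.XXO]-1
p5 X@[OOXO/.XX.]: (1,0)[OOXO/XXX.]+1* (1,3)[OOXO/.XXX]+1
p6 O@[OOXO/XXX.] terminal -1; root [.O../.X..] d6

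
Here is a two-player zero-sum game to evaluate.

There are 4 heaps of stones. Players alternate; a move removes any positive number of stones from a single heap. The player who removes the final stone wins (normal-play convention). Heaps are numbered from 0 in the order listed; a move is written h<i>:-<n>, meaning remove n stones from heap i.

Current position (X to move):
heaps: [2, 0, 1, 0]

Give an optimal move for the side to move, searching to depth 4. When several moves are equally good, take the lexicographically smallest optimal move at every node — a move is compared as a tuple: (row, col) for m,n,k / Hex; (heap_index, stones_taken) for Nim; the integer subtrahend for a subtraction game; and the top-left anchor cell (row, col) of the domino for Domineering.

X's best at [(2,0,1,0)]: h0:-1

p1 X@[(2,0,1,0)]: h0:-1[(1,0,1,0)]+1* h0:-2[(0,0,1,0)]-1 h2:-1[(2,0,0,0)]-1
p2 O@[(1,0,1,0)]: h0:-1[(0,0,1,0)]-1* h2:-1[(1,0,0,0)]-1
p3 X@[(0,0,1,0)]: h2:-1[(0,0,0,0)]+1*
p4 O@[(0,0,0,0)] terminal -1; root [(2,0,1,0)] d4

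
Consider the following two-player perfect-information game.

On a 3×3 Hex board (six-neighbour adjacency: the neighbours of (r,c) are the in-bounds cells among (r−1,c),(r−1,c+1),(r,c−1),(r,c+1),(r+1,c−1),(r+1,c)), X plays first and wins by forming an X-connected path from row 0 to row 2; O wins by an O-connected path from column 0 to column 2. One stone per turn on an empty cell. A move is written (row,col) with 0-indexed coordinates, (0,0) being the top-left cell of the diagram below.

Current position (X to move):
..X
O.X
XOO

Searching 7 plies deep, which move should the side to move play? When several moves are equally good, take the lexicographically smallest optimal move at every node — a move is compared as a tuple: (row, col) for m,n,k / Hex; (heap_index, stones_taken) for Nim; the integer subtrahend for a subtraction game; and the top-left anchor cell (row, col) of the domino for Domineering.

X's best at [..X/O.X/XOO]: (1,1)

ply 1, X at ..X/O.X/XOO | (0,0)=-1→X.X/O.X/XOO; (0,1)=-1→.XX/O.X/XOO; (1,1)=+1→..X/OXX/XOO*
ply 2: ..X/OXX/XOO is terminal -1 (O); from ..X/O.X/XOO depth 7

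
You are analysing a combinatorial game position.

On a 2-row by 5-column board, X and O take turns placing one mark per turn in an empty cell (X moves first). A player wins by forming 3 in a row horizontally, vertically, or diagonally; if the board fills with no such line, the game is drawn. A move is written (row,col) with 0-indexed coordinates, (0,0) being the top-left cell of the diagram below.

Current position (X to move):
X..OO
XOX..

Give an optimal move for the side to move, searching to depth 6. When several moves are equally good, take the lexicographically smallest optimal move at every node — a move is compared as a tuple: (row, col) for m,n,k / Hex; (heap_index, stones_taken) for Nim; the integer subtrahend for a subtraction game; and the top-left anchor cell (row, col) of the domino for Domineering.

X's best at [X..OO/XOX..]: (0,2)

[X..OO/XOX..] X move#1: (0,1):-1/XX.OO/XOX.., (0,2):+0/X.XOO/XOX..*, (1,3):-1/X..OO/XOXX., (1,4):-1/X..OO/XOX.X
[X.XOO/XOX..] O move#2: (0,1):+0/XOXOO/XOX..*, (1,3):-1/X.XOO/XOXO., (1,4):-1/X.XOO/XOX.O
[XOXOO/XOX..] X move#3: (1,3):+0/XOXOO/XOXX.*, (1,4):+0/XOXOO/XOX.X
[XOXOO/XOXX.] O move#4: (1,4):+0/XOXOO/XOXXO*
[XOXOO/XOXXO] end (terminal +0, X#5); searched X..OO/XOX.. to 6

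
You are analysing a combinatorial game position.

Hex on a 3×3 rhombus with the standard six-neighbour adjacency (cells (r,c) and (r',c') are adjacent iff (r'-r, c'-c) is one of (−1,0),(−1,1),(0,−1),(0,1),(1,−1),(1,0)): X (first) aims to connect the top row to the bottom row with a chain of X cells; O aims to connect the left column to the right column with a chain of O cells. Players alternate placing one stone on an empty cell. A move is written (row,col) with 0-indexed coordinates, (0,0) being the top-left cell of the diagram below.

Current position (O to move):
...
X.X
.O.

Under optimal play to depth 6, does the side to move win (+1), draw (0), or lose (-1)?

value(.../X.X/.O., O) = -1

p1 O@[.../X.X/.O.]: (0,0)[O../X.X/.O.]-1* (0,1)[.O./X.X/.O.]-1 (0,2)[..O/X.X/.O.]-1 (1,1)[.../XOX/.O.]-1 (2,0)[.../X.X/OO.]-1 (2,2)[.../X.X/.OO]-1
p2 X@[O../X.X/.O.]: (0,1)[OX./X.X/.O.]+1* (0,2)[O.X/X.X/.O.]+1 (1,1)[O../XXX/.O.]+1 (2,0)[O../X.X/XO.]+1 (2,2)[O../X.X/.OX]+1
p3 O@[OX./X.X/.O.]: (0,2)[OXO/X.X/.O.]-1* (1,1)[OX./XOX/.O.]-1 (2,0)[OX./X.X/OO.]-1 (2,2)[OX./X.X/.OO]-1
p4 X@[OXO/X.X/.O.]: (1,1)[OXO/XXX/.O.]+1* (2,0)[OXO/X.X/XO.]+1 (2,2)[OXO/X.X/.OX]+1
p5 O@[OXO/XXX/.O.]: (2,0)[OXO/XXX/OO.]-1* (2,2)[OXO/XXX/.OO]-1
p6 X@[OXO/XXX/OO.]: (2,2)[OXO/XXX/OOX]+1*
p7 O@[OXO/XXX/OOX] terminal -1; root [.../X.X/.O.] d6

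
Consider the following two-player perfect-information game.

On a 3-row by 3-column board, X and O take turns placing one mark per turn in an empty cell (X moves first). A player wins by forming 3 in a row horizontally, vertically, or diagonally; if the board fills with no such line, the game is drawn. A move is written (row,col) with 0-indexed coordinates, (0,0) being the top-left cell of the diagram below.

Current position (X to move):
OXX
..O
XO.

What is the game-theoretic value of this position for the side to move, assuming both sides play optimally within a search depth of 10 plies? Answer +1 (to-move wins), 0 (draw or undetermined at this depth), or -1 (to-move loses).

ply 1, X at OXX/..O/XO. | (1,0)=+0→OXX/X.O/XO.; (1,1)=+1→OXX/.XO/XO.*; (2,2)=+0→OXX/..O/XOX
ply 2: OXX/.XO/XO. is terminal -1 (O); from OXX/..O/XO. depth 10

value(OXX/..O/XO., X) = +1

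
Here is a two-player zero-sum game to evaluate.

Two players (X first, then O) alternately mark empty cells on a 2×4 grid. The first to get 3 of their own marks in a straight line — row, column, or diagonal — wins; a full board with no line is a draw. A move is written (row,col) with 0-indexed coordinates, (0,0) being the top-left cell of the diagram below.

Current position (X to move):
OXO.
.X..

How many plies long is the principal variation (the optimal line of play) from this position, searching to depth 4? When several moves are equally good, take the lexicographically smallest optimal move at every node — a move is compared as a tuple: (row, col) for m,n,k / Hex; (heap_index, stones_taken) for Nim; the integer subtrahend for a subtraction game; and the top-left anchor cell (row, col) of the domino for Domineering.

PV length from [OXO./.X..]: 3 plies

[OXO./.X..] X move#1: (0,3):+0/OXOX/.X.., (1,0):+0/OXO./XX.., (1,2):+1/OXO./.XX.*, (1,3):+0/OXO./.X.X
[OXO./.XX.] O move#2: (0,3):-1/OXOO/.XX.*, (1,0):-1/OXO./OXX., (1,3):-1/OXO./.XXO
[OXOO/.XX.] X move#3: (1,0):+1/OXOO/XXX.*, (1,3):+1/OXOO/.XXX
[OXOO/XXX.] end (terminal -1, O#4); searched OXO./.X.. to 4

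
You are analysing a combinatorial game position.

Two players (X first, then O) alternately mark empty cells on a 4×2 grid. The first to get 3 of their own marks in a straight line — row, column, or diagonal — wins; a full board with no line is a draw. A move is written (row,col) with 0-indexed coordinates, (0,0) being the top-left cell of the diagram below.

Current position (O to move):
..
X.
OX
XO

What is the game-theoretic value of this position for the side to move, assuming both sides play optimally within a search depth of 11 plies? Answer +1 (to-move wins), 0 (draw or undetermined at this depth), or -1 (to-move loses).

ply 1, O at ../X./OX/XO | (0,0)=+0→O./X./OX/XO*; (0,1)=+0→.O/X./OX/XO; (1,1)=+0→../XO/OX/XO
ply 2, X at O./X./OX/XO | (0,1)=+0→OX/X./OX/XO*; (1,1)=+0→O./XX/OX/XO
ply 3, O at OX/X./OX/XO | (1,1)=+0→OX/XO/OX/XO*
ply 4: OX/XO/OX/XO is terminal +0 (X); from ../X./OX/XO depth 11

value(../X./OX/XO, O) = 0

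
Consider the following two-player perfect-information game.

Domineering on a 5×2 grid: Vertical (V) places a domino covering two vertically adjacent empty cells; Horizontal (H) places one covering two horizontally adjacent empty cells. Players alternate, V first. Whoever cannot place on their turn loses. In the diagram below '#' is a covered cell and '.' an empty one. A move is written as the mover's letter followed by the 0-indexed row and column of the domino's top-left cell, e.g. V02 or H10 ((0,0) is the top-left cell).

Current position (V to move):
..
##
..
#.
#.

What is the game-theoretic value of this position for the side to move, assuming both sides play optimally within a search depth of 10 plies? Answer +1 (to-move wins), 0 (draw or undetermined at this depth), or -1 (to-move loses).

[../##/../#./#.] V move#1: V21:-1/../##/.#/##/#.*, V31:-1/../##/../##/##
[../##/.#/##/#.] H move#2: H00:+1/##/##/.#/##/#.*
[##/##/.#/##/#.] end (terminal -1, V#3); searched ../##/../#./#. to 10

value(../##/../#./#., V) = -1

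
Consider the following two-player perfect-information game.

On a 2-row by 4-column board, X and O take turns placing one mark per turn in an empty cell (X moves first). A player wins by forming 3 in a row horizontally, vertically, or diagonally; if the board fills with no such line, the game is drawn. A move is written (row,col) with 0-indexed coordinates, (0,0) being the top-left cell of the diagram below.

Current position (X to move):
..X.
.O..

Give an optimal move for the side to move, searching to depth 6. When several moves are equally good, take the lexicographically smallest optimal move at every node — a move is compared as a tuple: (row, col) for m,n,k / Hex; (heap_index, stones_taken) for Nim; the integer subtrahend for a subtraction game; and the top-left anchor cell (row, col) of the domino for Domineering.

p1 X@[..X./.O..]: (0,0)[X.X./.O..]+0 (0,1)[.XX./.O..]+1* (0,3)[..XX/.O..]+0 (1,0)[..X./XO..]+0 (1,2)[..X./.OX.]+0 (1,3)[..X./.O.X]+0
p2 O@[.XX./.O..]: (0,0)[OXX./.O..]-1* (0,3)[.XXO/.O..]-1 (1,0)[.XX./OO..]-1 (1,2)[.XX./.OO.]-1 (1,3)[.XX./.O.O]-1
p3 X@[OXX./.O..]: (0,3)[OXXX/.O..]+1* (1,0)[OXX./XO..]+0 (1,2)[OXX./.OX.]+0 (1,3)[OXX./.O.X]+0
p4 O@[OXXX/.O..] terminal -1; root [..X./.O..] d6

X's best at [..X./.O..]: (0,1)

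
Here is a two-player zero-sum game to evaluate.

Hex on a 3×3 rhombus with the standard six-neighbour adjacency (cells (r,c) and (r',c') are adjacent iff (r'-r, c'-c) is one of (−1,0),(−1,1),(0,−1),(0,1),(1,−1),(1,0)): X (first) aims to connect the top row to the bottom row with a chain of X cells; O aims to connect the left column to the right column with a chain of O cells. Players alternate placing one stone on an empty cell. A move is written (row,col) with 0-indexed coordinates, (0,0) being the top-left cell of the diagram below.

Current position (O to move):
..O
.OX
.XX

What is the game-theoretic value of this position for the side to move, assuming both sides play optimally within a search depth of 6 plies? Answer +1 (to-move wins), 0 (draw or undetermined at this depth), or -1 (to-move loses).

p1 O@[..O/.OX/.XX]: (0,0)[O.O/.OX/.XX]+1* (0,1)[.OO/.OX/.XX]+1 (1,0)[..O/OOX/.XX]+1 (2,0)[..O/.OX/OXX]+1
p2 X@[O.O/.OX/.XX]: (0,1)[OXO/.OX/.XX]-1* (1,0)[O.O/XOX/.XX]-1 (2,0)[O.O/.OX/XXX]-1
p3 O@[OXO/.OX/.XX]: (1,0)[OXO/OOX/.XX]+1* (2,0)[OXO/.OX/OXX]+1
p4 X@[OXO/OOX/.XX] terminal -1; root [..O/.OX/.XX] d6

value(..O/.OX/.XX, O) = +1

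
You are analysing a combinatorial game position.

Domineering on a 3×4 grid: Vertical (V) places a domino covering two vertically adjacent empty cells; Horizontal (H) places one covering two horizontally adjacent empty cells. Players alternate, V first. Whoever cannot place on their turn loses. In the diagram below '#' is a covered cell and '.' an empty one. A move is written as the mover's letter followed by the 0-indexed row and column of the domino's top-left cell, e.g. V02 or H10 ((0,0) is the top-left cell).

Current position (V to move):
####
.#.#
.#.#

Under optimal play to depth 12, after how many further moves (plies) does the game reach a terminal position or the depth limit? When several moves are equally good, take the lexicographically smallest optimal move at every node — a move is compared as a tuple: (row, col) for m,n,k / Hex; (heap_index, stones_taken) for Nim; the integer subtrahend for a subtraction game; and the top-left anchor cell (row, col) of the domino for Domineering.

p1 V@[####/.#.#/.#.#]: V10[####/##.#/##.#]+1* V12[####/.###/.###]+1
p2 H@[####/##.#/##.#] terminal -1; root [####/.#.#/.#.#] d12

PV length from [####/.#.#/.#.#]: 1 ply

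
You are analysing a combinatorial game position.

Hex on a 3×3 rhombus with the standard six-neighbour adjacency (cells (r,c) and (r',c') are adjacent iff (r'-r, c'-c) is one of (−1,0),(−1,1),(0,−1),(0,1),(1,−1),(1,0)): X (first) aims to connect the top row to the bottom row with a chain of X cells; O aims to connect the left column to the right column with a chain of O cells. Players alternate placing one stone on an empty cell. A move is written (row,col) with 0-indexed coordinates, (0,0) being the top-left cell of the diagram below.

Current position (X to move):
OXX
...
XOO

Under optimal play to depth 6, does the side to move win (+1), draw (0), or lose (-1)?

p1 X@[OXX/.../XOO]: (1,0)[OXX/X../XOO]+1* (1,1)[OXX/.X./XOO]+1 (1,2)[OXX/..X/XOO]+1
p2 O@[OXX/X../XOO] terminal -1; root [OXX/.../XOO] d6

value(OXX/.../XOO, X) = +1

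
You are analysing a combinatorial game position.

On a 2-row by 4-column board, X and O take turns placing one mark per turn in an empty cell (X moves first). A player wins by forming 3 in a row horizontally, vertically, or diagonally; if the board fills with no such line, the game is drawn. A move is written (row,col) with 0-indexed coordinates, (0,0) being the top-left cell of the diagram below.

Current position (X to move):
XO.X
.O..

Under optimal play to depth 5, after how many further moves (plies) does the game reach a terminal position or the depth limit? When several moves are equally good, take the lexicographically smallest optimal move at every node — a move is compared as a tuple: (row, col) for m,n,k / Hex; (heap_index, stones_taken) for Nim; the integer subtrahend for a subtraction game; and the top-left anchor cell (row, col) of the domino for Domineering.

p1 X@[XO.X/.O..]: (0,2)[XOXX/.O..]-1 (1,0)[XO.X/XO..]+0* (1,2)[XO.X/.OX.]+0 (1,3)[XO.X/.O.X]+0
p2 O@[XO.X/XO..]: (0,2)[XOOX/XO..]+0* (1,2)[XO.X/XOO.]+0 (1,3)[XO.X/XO.O]+0
p3 X@[XOOX/XO..]: (1,2)[XOOX/XOX.]+0* (1,3)[XOOX/XO.X]+0
p4 O@[XOOX/XOX.]: (1,3)[XOOX/XOXO]+0*
p5 X@[XOOX/XOXO] terminal +0; root [XO.X/.O..] d5

PV length from [XO.X/.O..]: 4 plies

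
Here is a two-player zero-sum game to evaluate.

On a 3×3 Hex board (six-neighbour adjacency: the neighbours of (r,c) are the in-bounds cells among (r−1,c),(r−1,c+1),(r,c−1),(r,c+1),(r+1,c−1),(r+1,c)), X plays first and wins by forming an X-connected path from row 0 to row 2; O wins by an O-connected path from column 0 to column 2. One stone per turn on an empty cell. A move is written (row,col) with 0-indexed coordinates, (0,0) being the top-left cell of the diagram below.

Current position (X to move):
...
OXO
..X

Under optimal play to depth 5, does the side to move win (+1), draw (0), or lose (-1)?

value(.../OXO/..X, X) = +1

ply 1, X at .../OXO/..X | (0,0)=+1→X../OXO/..X*; (0,1)=+1→.X./OXO/..X; (0,2)=+1→..X/OXO/..X; (2,0)=+1→.../OXO/X.X; (2,1)=+1→.../OXO/.XX
ply 2, O at X../OXO/..X | (0,1)=-1→XO./OXO/..X*; (0,2)=-1→X.O/OXO/..X; (2,0)=-1→X../OXO/O.X; (2,1)=-1→X../OXO/.OX
ply 3, X at XO./OXO/..X | (0,2)=+1→XOX/OXO/..X*; (2,0)=-1→XO./OXO/X.X; (2,1)=-1→XO./OXO/.XX
ply 4, O at XOX/OXO/..X | (2,0)=-1→XOX/OXO/O.X*; (2,1)=-1→XOX/OXO/.OX
ply 5, X at XOX/OXO/O.X | (2,1)=+1→XOX/OXO/OXX*
ply 6: XOX/OXO/OXX is terminal -1 (O); from .../OXO/..X depth 5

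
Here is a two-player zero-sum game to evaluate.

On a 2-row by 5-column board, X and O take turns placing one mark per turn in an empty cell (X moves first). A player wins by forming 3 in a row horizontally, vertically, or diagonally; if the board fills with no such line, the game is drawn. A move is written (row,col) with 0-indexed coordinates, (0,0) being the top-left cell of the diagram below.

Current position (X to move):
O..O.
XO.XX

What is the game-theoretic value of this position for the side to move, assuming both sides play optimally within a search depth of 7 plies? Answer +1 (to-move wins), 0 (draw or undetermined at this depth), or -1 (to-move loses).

[O..O./XO.XX] X move#1: (0,1):+0/OX.O./XO.XX, (0,2):+0/O.XO./XO.XX, (0,4):+0/O..OX/XO.XX, (1,2):+1/O..O./XOXXX*
[O..O./XOXXX] end (terminal -1, O#2); searched O..O./XO.XX to 7

value(O..O./XO.XX, X) = +1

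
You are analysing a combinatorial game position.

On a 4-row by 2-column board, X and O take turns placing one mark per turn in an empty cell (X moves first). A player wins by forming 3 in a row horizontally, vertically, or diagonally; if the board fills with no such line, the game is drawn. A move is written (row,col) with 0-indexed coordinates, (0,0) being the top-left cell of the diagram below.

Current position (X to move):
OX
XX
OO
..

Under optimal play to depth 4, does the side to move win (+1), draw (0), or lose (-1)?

value(OX/XX/OO/.., X) = 0

[OX/XX/OO/..] X move#1: (3,0):+0/OX/XX/OO/X.*, (3,1):+0/OX/XX/OO/.X
[OX/XX/OO/X.] O move#2: (3,1):+0/OX/XX/OO/XO*
[OX/XX/OO/XO] end (terminal +0, X#3); searched OX/XX/OO/.. to 4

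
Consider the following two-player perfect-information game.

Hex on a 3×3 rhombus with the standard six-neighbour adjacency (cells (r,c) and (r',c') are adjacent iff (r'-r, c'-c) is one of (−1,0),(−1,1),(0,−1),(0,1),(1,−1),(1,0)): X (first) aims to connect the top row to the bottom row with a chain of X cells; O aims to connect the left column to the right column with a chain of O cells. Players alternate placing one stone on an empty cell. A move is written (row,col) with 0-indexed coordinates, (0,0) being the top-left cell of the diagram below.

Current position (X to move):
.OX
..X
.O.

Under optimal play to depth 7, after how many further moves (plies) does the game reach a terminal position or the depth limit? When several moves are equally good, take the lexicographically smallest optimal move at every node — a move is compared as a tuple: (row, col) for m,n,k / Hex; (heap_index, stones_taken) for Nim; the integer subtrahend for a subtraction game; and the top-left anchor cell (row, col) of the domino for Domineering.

PV length from [.OX/..X/.O.]: 5 plies

p1 X@[.OX/..X/.O.]: (0,0)[XOX/..X/.O.]+1* (1,0)[.OX/X.X/.O.]+1 (1,1)[.OX/.XX/.O.]+1 (2,0)[.OX/..X/XO.]+1 (2,2)[.OX/..X/.OX]+1
p2 O@[XOX/..X/.O.]: (1,0)[XOX/O.X/.O.]-1* (1,1)[XOX/.OX/.O.]-1 (2,0)[XOX/..X/OO.]-1 (2,2)[XOX/..X/.OO]-1
p3 X@[XOX/O.X/.O.]: (1,1)[XOX/OXX/.O.]+1* (2,0)[XOX/O.X/XO.]+1 (2,2)[XOX/O.X/.OX]+1
p4 O@[XOX/OXX/.O.]: (2,0)[XOX/OXX/OO.]-1* (2,2)[XOX/OXX/.OO]-1
p5 X@[XOX/OXX/OO.]: (2,2)[XOX/OXX/OOX]+1*
p6 O@[XOX/OXX/OOX] terminal -1; root [.OX/..X/.O.] d7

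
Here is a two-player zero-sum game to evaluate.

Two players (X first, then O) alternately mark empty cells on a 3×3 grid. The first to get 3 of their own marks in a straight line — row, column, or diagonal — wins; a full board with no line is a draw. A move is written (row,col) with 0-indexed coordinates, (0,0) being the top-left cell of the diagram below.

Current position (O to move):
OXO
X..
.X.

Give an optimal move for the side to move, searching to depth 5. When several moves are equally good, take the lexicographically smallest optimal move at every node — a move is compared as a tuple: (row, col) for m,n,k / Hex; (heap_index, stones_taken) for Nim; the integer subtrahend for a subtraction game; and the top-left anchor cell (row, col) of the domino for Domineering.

O's best at [OXO/X../.X.]: (1,1)

[OXO/X../.X.] O move#1: (1,1):+1/OXO/XO./.X.*, (1,2):-1/OXO/X.O/.X., (2,0):-1/OXO/X../OX., (2,2):-1/OXO/X../.XO
[OXO/XO./.X.] X move#2: (1,2):-1/OXO/XOX/.X.*, (2,0):-1/OXO/XO./XX., (2,2):-1/OXO/XO./.XX
[OXO/XOX/.X.] O move#3: (2,0):+1/OXO/XOX/OX.*, (2,2):+1/OXO/XOX/.XO
[OXO/XOX/OX.] end (terminal -1, X#4); searched OXO/X../.X. to 5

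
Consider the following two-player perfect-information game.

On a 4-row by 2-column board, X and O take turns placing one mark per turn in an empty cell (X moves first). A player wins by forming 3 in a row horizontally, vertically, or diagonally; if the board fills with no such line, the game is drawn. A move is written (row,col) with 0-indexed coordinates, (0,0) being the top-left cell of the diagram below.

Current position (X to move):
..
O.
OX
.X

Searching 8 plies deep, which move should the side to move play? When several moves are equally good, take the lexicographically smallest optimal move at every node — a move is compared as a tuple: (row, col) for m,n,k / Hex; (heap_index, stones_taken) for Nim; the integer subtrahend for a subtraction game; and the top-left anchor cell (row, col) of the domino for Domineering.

ply 1, X at ../O./OX/.X | (0,0)=-1→X./O./OX/.X; (0,1)=-1→.X/O./OX/.X; (1,1)=+1→../OX/OX/.X*; (3,0)=-1→../O./OX/XX
ply 2: ../OX/OX/.X is terminal -1 (O); from ../O./OX/.X depth 8

X's best at [../O./OX/.X]: (1,1)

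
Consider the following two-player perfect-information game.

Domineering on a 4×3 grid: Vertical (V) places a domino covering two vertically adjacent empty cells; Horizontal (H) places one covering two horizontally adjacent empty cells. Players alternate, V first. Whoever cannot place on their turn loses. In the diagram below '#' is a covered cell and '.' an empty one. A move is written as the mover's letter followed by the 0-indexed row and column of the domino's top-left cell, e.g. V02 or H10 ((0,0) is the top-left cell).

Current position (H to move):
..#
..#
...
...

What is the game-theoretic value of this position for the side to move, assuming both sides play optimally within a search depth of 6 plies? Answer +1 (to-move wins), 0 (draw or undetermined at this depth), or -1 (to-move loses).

ply 1, H at ..#/..#/.../... | H00=-1→###/..#/.../...*; H10=-1→..#/###/.../...; H20=-1→..#/..#/##./...; H21=-1→..#/..#/.##/...; H30=-1→..#/..#/.../##.; H31=-1→..#/..#/.../.##
ply 2, V at ###/..#/.../... | V10=-1→###/#.#/#../...; V11=+1→###/.##/.#./...*; V20=-1→###/..#/#../#..; V21=+1→###/..#/.#./.#.; V22=-1→###/..#/..#/..#
ply 3, H at ###/.##/.#./... | H30=-1→###/.##/.#./##.*; H31=-1→###/.##/.#./.##
ply 4, V at ###/.##/.#./##. | V10=+1→###/###/##./##.*; V22=+1→###/.##/.##/###
ply 5: ###/###/##./##. is terminal -1 (H); from ..#/..#/.../... depth 6

value(..#/..#/.../..., H) = -1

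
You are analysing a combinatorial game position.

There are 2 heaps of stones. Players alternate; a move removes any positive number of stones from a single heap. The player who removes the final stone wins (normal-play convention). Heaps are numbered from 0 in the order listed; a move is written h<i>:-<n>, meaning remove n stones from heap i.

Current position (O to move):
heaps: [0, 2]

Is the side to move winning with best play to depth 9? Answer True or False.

O winning at [(0,2)]: True

[(0,2)] O move#1: h1:-1:-1/(0,1), h1:-2:+1/(0,0)*
[(0,0)] end (terminal -1, X#2); searched (0,2) to 9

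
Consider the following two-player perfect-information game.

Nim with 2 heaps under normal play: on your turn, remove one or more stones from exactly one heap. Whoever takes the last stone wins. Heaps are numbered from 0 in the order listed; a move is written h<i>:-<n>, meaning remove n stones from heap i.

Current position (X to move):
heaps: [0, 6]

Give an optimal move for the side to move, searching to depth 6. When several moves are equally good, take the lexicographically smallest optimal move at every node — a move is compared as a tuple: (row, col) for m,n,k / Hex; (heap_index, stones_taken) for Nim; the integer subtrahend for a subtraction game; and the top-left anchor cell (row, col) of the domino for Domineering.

X's best at [(0,6)]: h1:-6

[(0,6)] X move#1: h1:-1:-1/(0,5), h1:-2:-1/(0,4), h1:-3:-1/(0,3), h1:-4:-1/(0,2), h1:-5:-1/(0,1), h1:-6:+1/(0,0)*
[(0,0)] end (terminal -1, O#2); searched (0,6) to 6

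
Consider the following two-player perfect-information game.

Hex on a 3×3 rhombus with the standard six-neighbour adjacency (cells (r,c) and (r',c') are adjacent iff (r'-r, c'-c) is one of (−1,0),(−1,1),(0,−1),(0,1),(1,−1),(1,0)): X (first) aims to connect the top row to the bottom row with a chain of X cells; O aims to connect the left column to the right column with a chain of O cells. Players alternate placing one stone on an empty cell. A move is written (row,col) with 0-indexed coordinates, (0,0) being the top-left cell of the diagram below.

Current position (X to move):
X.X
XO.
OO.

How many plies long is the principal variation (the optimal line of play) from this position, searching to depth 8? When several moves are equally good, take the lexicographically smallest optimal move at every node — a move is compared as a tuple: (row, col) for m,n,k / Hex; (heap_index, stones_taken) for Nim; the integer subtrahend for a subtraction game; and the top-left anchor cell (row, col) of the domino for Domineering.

p1 X@[X.X/XO./OO.]: (0,1)[XXX/XO./OO.]-1* (1,2)[X.X/XOX/OO.]-1 (2,2)[X.X/XO./OOX]-1
p2 O@[XXX/XO./OO.]: (1,2)[XXX/XOO/OO.]+1* (2,2)[XXX/XO./OOO]+1
p3 X@[XXX/XOO/OO.] terminal -1; root [X.X/XO./OO.] d8

PV length from [X.X/XO./OO.]: 2 plies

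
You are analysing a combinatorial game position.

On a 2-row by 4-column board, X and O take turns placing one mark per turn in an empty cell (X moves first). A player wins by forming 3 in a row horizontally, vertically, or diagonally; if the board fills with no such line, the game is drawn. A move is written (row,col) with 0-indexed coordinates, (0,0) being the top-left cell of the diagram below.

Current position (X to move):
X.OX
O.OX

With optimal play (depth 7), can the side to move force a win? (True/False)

ply 1, X at X.OX/O.OX | (0,1)=-1→XXOX/O.OX; (1,1)=+0→X.OX/OXOX*
ply 2, O at X.OX/OXOX | (0,1)=+0→XOOX/OXOX*
ply 3: XOOX/OXOX is terminal +0 (X); from X.OX/O.OX depth 7

X winning at [X.OX/O.OX]: False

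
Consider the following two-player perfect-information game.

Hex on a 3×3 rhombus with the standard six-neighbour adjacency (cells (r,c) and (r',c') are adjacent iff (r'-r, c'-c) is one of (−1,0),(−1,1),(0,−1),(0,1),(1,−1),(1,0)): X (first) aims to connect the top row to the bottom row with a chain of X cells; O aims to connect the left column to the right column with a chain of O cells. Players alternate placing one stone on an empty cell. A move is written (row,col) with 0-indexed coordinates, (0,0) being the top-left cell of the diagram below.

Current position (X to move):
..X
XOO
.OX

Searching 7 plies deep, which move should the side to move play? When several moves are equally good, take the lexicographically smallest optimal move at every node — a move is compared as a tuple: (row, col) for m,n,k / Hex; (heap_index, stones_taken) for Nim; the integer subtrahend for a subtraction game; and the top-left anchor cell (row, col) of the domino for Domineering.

[..X/XOO/.OX] X move#1: (0,0):-1/X.X/XOO/.OX, (0,1):-1/.XX/XOO/.OX, (2,0):+1/..X/XOO/XOX*
[..X/XOO/XOX] O move#2: (0,0):-1/O.X/XOO/XOX*, (0,1):-1/.OX/XOO/XOX
[O.X/XOO/XOX] X move#3: (0,1):+1/OXX/XOO/XOX*
[OXX/XOO/XOX] end (terminal -1, O#4); searched ..X/XOO/.OX to 7

X's best at [..X/XOO/.OX]: (2,0)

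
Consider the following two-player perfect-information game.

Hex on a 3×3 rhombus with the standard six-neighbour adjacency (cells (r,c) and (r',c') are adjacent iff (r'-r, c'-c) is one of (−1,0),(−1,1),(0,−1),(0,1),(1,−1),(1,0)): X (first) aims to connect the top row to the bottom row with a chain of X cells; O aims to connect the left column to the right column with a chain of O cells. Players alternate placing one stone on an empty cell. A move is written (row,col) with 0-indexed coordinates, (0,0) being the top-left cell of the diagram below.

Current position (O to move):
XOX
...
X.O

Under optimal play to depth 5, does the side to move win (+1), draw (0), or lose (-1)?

ply 1, O at XOX/.../X.O | (1,0)=-1→XOX/O../X.O*; (1,1)=-1→XOX/.O./X.O; (1,2)=-1→XOX/..O/X.O; (2,1)=-1→XOX/.../XOO
ply 2, X at XOX/O../X.O | (1,1)=+1→XOX/OX./X.O*; (1,2)=+1→XOX/O.X/X.O; (2,1)=+1→XOX/O../XXO
ply 3: XOX/OX./X.O is terminal -1 (O); from XOX/.../X.O depth 5

value(XOX/.../X.O, O) = -1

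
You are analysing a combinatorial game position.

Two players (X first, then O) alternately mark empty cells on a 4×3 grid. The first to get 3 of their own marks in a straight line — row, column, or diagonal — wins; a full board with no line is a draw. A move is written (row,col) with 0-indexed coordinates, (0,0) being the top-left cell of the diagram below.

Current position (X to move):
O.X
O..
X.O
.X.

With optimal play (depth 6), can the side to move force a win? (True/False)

[O.X/O../X.O/.X.] X move#1: (0,1):-1/OXX/O../X.O/.X., (1,1):+1/O.X/OX./X.O/.X.*, (1,2):-1/O.X/O.X/X.O/.X., (2,1):-1/O.X/O../XXO/.X., (3,0):-1/O.X/O../X.O/XX., (3,2):-1/O.X/O../X.O/.XX
[O.X/OX./X.O/.X.] end (terminal -1, O#2); searched O.X/O../X.O/.X. to 6

X winning at [O.X/O../X.O/.X.]: True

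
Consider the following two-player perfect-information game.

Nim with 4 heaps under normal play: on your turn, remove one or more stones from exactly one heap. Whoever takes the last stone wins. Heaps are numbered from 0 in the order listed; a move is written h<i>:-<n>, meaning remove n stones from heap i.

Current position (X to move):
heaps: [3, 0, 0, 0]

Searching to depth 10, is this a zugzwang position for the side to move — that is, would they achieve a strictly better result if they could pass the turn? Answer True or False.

zugzwang((3,0,0,0), X) = False

[(3,0,0,0)] X move#1: h0:-1:-1/(2,0,0,0), h0:-2:-1/(1,0,0,0), h0:-3:+1/(0,0,0,0)*
[(0,0,0,0)] end (terminal -1, O#2); searched (3,0,0,0) to 10
suppose X passes — search the same position with O to move:
pass> [(3,0,0,0)] O move#1: h0:-1:-1/(2,0,0,0), h0:-2:-1/(1,0,0,0), h0:-3:+1/(0,0,0,0)*
pass> [(0,0,0,0)] end (terminal -1, X#2); searched (3,0,0,0) to 10
for X: play +1, pass -1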